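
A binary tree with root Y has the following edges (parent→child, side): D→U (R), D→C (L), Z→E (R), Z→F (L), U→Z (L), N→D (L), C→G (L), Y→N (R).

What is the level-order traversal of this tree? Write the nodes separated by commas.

Level-order visits nodes level by level from the root, left to right within each level.
Level 0: Y
Level 1: N
Level 2: D
Level 3: C, U
Level 4: G, Z
Level 5: F, E

Y, N, D, C, U, G, Z, F, E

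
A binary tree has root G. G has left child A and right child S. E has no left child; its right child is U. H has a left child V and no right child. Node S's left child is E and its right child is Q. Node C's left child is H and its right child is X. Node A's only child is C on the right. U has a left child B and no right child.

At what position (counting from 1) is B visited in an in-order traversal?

In-order visits the left subtree, then the node, then the right subtree.
At G: go left to A.
  At A: no left child.
  Visit A.
  At A: go right to C.
    At C: go left to H.
      At H: go left to V.
        V is a leaf — visit V.
      Visit H.
      At H: no right child.
    Visit C.
    At C: go right to X.
      X is a leaf — visit X.
Visit G.
At G: go right to S.
  At S: go left to E.
    At E: no left child.
    Visit E.
    At E: go right to U.
      At U: go left to B.
        B is a leaf — visit B.
      Visit U.
      At U: no right child.
  Visit S.
  At S: go right to Q.
    Q is a leaf — visit Q.
Full in-order sequence: A, V, H, C, X, G, E, B, U, S, Q.

8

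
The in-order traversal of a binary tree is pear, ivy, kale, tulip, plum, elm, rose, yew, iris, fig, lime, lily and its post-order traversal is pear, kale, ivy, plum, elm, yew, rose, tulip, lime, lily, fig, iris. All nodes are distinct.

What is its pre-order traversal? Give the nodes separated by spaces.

iris tulip ivy pear kale rose elm plum yew fig lily lime

The last element of post-order is the root; it splits in-order into left and right subtrees.
Root iris: left subtree has 8 nodes {pear, ivy, kale, tulip, plum, elm, rose, yew}, right has 3 {fig, lime, lily}.
  Root tulip: left subtree has 3 nodes {pear, ivy, kale}, right has 4 {plum, elm, rose, yew}.
    Root ivy: left subtree has 1 node {pear}, right has 1 {kale}.
    Root rose: left subtree has 2 nodes {plum, elm}, right has 1 {yew}.
      Root elm: left subtree has 1 node {plum}, right has 0 { }.
  Root fig: left subtree has 0 nodes { }, right has 2 {lime, lily}.
    Root lily: left subtree has 1 node {lime}, right has 0 { }.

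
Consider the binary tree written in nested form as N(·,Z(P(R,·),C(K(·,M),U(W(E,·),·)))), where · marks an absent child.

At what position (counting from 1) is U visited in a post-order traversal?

Post-order visits the left subtree, then the right subtree, then the node.
At N: no left child.
At N: go right to Z.
  At Z: go left to P.
    At P: go left to R.
      R is a leaf — visit R.
    At P: no right child.
    Visit P.
  At Z: go right to C.
    At C: go left to K.
      At K: no left child.
      At K: go right to M.
        M is a leaf — visit M.
      Visit K.
    At C: go right to U.
      At U: go left to W.
        At W: go left to E.
          E is a leaf — visit E.
        At W: no right child.
        Visit W.
      At U: no right child.
      Visit U.
    Visit C.
  Visit Z.
Visit N.
Full post-order sequence: R, P, M, K, E, W, U, C, Z, N.

7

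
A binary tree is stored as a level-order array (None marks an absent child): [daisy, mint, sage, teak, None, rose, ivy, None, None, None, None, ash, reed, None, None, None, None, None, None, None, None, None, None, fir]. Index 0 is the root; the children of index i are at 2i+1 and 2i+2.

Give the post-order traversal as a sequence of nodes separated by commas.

teak, mint, fir, ash, reed, rose, ivy, sage, daisy

Post-order visits the left subtree, then the right subtree, then the node.
At daisy: go left to mint.
  At mint: go left to teak.
    teak is a leaf — visit teak.
  At mint: no right child.
  Visit mint.
At daisy: go right to sage.
  At sage: go left to rose.
    At rose: go left to ash.
      At ash: go left to fir.
        fir is a leaf — visit fir.
      At ash: no right child.
      Visit ash.
    At rose: go right to reed.
      reed is a leaf — visit reed.
    Visit rose.
  At sage: go right to ivy.
    ivy is a leaf — visit ivy.
  Visit sage.
Visit daisy.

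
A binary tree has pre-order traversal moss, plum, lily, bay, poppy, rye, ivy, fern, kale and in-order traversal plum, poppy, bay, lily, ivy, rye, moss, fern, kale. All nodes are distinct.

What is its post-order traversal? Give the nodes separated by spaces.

poppy bay ivy rye lily plum kale fern moss

The first element of pre-order is the root; it splits in-order into left and right subtrees.
Root moss: left subtree has 6 nodes {plum, poppy, bay, lily, ivy, rye}, right has 2 {fern, kale}.
  Root plum: left subtree has 0 nodes { }, right has 5 {poppy, bay, lily, ivy, rye}.
    Root lily: left subtree has 2 nodes {poppy, bay}, right has 2 {ivy, rye}.
      Root bay: left subtree has 1 node {poppy}, right has 0 { }.
      Root rye: left subtree has 1 node {ivy}, right has 0 { }.
  Root fern: left subtree has 0 nodes { }, right has 1 {kale}.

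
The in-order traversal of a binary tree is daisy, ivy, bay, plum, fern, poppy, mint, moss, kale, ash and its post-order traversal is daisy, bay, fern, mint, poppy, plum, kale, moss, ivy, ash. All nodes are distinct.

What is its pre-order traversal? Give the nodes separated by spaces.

ash ivy daisy moss plum bay poppy fern mint kale

The last element of post-order is the root; it splits in-order into left and right subtrees.
Root ash: left subtree has 9 nodes {daisy, ivy, bay, plum, fern, poppy, mint, moss, kale}, right has 0 { }.
  Root ivy: left subtree has 1 node {daisy}, right has 7 {bay, plum, fern, poppy, mint, moss, kale}.
    Root moss: left subtree has 5 nodes {bay, plum, fern, poppy, mint}, right has 1 {kale}.
      Root plum: left subtree has 1 node {bay}, right has 3 {fern, poppy, mint}.
        Root poppy: left subtree has 1 node {fern}, right has 1 {mint}.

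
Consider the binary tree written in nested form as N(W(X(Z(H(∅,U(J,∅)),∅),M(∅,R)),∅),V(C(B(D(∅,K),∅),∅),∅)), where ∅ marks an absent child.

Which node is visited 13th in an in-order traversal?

In-order visits the left subtree, then the node, then the right subtree.
At N: go left to W.
  At W: go left to X.
    At X: go left to Z.
      At Z: go left to H.
        At H: no left child.
        Visit H.
        At H: go right to U.
          At U: go left to J.
            J is a leaf — visit J.
          Visit U.
          At U: no right child.
      Visit Z.
      At Z: no right child.
    Visit X.
    At X: go right to M.
      At M: no left child.
      Visit M.
      At M: go right to R.
        R is a leaf — visit R.
  Visit W.
  At W: no right child.
Visit N.
At N: go right to V.
  At V: go left to C.
    At C: go left to B.
      At B: go left to D.
        At D: no left child.
        Visit D.
        At D: go right to K.
          K is a leaf — visit K.
      Visit B.
      At B: no right child.
    Visit C.
    At C: no right child.
  Visit V.
  At V: no right child.
Full in-order sequence: H, J, U, Z, X, M, R, W, N, D, K, B, C, V.

C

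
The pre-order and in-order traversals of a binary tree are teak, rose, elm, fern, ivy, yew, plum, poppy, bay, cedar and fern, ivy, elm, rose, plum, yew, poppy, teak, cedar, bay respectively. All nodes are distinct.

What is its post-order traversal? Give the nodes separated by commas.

ivy, fern, elm, plum, poppy, yew, rose, cedar, bay, teak

The first element of pre-order is the root; it splits in-order into left and right subtrees.
Root teak: left subtree has 7 nodes {fern, ivy, elm, rose, plum, yew, poppy}, right has 2 {cedar, bay}.
  Root rose: left subtree has 3 nodes {fern, ivy, elm}, right has 3 {plum, yew, poppy}.
    Root elm: left subtree has 2 nodes {fern, ivy}, right has 0 { }.
      Root fern: left subtree has 0 nodes { }, right has 1 {ivy}.
    Root yew: left subtree has 1 node {plum}, right has 1 {poppy}.
  Root bay: left subtree has 1 node {cedar}, right has 0 { }.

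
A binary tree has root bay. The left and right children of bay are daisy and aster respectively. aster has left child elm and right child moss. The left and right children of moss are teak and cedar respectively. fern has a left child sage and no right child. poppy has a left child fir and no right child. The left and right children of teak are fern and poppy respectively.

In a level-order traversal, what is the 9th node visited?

poppy

Level-order visits nodes level by level from the root, left to right within each level.
Level 0: bay
Level 1: daisy, aster
Level 2: elm, moss
Level 3: teak, cedar
Level 4: fern, poppy
Level 5: sage, fir
Full level-order sequence: bay, daisy, aster, elm, moss, teak, cedar, fern, poppy, sage, fir.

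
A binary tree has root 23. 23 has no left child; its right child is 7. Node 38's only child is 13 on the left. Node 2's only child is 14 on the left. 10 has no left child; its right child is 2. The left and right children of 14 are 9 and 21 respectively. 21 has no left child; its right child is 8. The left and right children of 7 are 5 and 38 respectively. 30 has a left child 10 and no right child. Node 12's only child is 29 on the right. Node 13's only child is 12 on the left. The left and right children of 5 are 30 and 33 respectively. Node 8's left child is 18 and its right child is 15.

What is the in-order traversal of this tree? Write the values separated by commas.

23, 10, 9, 14, 21, 18, 8, 15, 2, 30, 5, 33, 7, 12, 29, 13, 38

In-order visits the left subtree, then the node, then the right subtree.
At 23: no left child.
Visit 23.
At 23: go right to 7.
  At 7: go left to 5.
    At 5: go left to 30.
      At 30: go left to 10.
        At 10: no left child.
        Visit 10.
        At 10: go right to 2.
          At 2: go left to 14.
            At 14: go left to 9.
              9 is a leaf — visit 9.
            Visit 14.
            At 14: go right to 21.
              At 21: no left child.
              Visit 21.
              At 21: go right to 8.
                At 8: go left to 18.
                  18 is a leaf — visit 18.
                Visit 8.
                At 8: go right to 15.
                  15 is a leaf — visit 15.
          Visit 2.
          At 2: no right child.
      Visit 30.
      At 30: no right child.
    Visit 5.
    At 5: go right to 33.
      33 is a leaf — visit 33.
  Visit 7.
  At 7: go right to 38.
    At 38: go left to 13.
      At 13: go left to 12.
        At 12: no left child.
        Visit 12.
        At 12: go right to 29.
          29 is a leaf — visit 29.
      Visit 13.
      At 13: no right child.
    Visit 38.
    At 38: no right child.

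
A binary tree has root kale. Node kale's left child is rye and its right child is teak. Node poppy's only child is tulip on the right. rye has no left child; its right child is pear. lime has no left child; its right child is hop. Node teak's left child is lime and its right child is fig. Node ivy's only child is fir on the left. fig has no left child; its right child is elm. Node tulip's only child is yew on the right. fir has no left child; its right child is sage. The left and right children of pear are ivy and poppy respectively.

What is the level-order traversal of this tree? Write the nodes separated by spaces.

kale rye teak pear lime fig ivy poppy hop elm fir tulip sage yew

Level-order visits nodes level by level from the root, left to right within each level.
Level 0: kale
Level 1: rye, teak
Level 2: pear, lime, fig
Level 3: ivy, poppy, hop, elm
Level 4: fir, tulip
Level 5: sage, yew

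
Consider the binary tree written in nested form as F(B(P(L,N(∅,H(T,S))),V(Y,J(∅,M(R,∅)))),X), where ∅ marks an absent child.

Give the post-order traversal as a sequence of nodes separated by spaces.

L T S H N P Y R M J V B X F

Post-order visits the left subtree, then the right subtree, then the node.
At F: go left to B.
  At B: go left to P.
    At P: go left to L.
      L is a leaf — visit L.
    At P: go right to N.
      At N: no left child.
      At N: go right to H.
        At H: go left to T.
          T is a leaf — visit T.
        At H: go right to S.
          S is a leaf — visit S.
        Visit H.
      Visit N.
    Visit P.
  At B: go right to V.
    At V: go left to Y.
      Y is a leaf — visit Y.
    At V: go right to J.
      At J: no left child.
      At J: go right to M.
        At M: go left to R.
          R is a leaf — visit R.
        At M: no right child.
        Visit M.
      Visit J.
    Visit V.
  Visit B.
At F: go right to X.
  X is a leaf — visit X.
Visit F.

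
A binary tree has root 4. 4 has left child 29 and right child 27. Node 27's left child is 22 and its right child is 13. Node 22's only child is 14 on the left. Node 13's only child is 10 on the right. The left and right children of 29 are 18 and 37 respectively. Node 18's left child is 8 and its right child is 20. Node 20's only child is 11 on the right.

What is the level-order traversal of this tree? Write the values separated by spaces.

4 29 27 18 37 22 13 8 20 14 10 11

Level-order visits nodes level by level from the root, left to right within each level.
Level 0: 4
Level 1: 29, 27
Level 2: 18, 37, 22, 13
Level 3: 8, 20, 14, 10
Level 4: 11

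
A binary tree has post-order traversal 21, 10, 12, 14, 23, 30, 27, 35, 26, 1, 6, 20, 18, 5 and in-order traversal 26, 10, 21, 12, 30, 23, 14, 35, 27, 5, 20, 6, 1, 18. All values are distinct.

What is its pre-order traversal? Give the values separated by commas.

The last element of post-order is the root; it splits in-order into left and right subtrees.
Root 5: left subtree has 9 nodes {26, 10, 21, 12, 30, 23, 14, 35, 27}, right has 4 {20, 6, 1, 18}.
  Root 26: left subtree has 0 nodes { }, right has 8 {10, 21, 12, 30, 23, 14, 35, 27}.
    Root 35: left subtree has 6 nodes {10, 21, 12, 30, 23, 14}, right has 1 {27}.
      Root 30: left subtree has 3 nodes {10, 21, 12}, right has 2 {23, 14}.
        Root 12: left subtree has 2 nodes {10, 21}, right has 0 { }.
          Root 10: left subtree has 0 nodes { }, right has 1 {21}.
        Root 23: left subtree has 0 nodes { }, right has 1 {14}.
  Root 18: left subtree has 3 nodes {20, 6, 1}, right has 0 { }.
    Root 20: left subtree has 0 nodes { }, right has 2 {6, 1}.
      Root 6: left subtree has 0 nodes { }, right has 1 {1}.

5, 26, 35, 30, 12, 10, 21, 23, 14, 27, 18, 20, 6, 1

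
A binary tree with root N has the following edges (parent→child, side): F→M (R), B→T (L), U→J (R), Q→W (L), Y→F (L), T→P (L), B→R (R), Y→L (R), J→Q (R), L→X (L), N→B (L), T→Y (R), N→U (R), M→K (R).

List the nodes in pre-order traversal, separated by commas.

Pre-order visits the node, then its left subtree, then its right subtree.
Visit N.
At N: go left to B.
  Visit B.
  At B: go left to T.
    Visit T.
    At T: go left to P.
      P is a leaf — visit P.
    At T: go right to Y.
      Visit Y.
      At Y: go left to F.
        Visit F.
        At F: no left child.
        At F: go right to M.
          Visit M.
          At M: no left child.
          At M: go right to K.
            K is a leaf — visit K.
      At Y: go right to L.
        Visit L.
        At L: go left to X.
          X is a leaf — visit X.
        At L: no right child.
  At B: go right to R.
    R is a leaf — visit R.
At N: go right to U.
  Visit U.
  At U: no left child.
  At U: go right to J.
    Visit J.
    At J: no left child.
    At J: go right to Q.
      Visit Q.
      At Q: go left to W.
        W is a leaf — visit W.
      At Q: no right child.

N, B, T, P, Y, F, M, K, L, X, R, U, J, Q, W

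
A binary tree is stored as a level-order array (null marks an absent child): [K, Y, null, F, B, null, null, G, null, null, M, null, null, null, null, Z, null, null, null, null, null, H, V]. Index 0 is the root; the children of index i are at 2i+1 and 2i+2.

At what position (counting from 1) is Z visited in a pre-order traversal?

5

Pre-order visits the node, then its left subtree, then its right subtree.
Visit K.
At K: go left to Y.
  Visit Y.
  At Y: go left to F.
    Visit F.
    At F: go left to G.
      Visit G.
      At G: go left to Z.
        Z is a leaf — visit Z.
      At G: no right child.
    At F: no right child.
  At Y: go right to B.
    Visit B.
    At B: no left child.
    At B: go right to M.
      Visit M.
      At M: go left to H.
        H is a leaf — visit H.
      At M: go right to V.
        V is a leaf — visit V.
At K: no right child.
Full pre-order sequence: K, Y, F, G, Z, B, M, H, V.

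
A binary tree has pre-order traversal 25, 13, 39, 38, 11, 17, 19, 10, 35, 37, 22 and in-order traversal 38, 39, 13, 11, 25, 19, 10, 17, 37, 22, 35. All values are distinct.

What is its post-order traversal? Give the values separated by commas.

The first element of pre-order is the root; it splits in-order into left and right subtrees.
Root 25: left subtree has 4 nodes {38, 39, 13, 11}, right has 6 {19, 10, 17, 37, 22, 35}.
  Root 13: left subtree has 2 nodes {38, 39}, right has 1 {11}.
    Root 39: left subtree has 1 node {38}, right has 0 { }.
  Root 17: left subtree has 2 nodes {19, 10}, right has 3 {37, 22, 35}.
    Root 19: left subtree has 0 nodes { }, right has 1 {10}.
    Root 35: left subtree has 2 nodes {37, 22}, right has 0 { }.
      Root 37: left subtree has 0 nodes { }, right has 1 {22}.

38, 39, 11, 13, 10, 19, 22, 37, 35, 17, 25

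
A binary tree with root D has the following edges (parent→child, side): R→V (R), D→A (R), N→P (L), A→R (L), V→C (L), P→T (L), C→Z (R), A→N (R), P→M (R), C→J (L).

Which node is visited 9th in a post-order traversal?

N

Post-order visits the left subtree, then the right subtree, then the node.
At D: no left child.
At D: go right to A.
  At A: go left to R.
    At R: no left child.
    At R: go right to V.
      At V: go left to C.
        At C: go left to J.
          J is a leaf — visit J.
        At C: go right to Z.
          Z is a leaf — visit Z.
        Visit C.
      At V: no right child.
      Visit V.
    Visit R.
  At A: go right to N.
    At N: go left to P.
      At P: go left to T.
        T is a leaf — visit T.
      At P: go right to M.
        M is a leaf — visit M.
      Visit P.
    At N: no right child.
    Visit N.
  Visit A.
Visit D.
Full post-order sequence: J, Z, C, V, R, T, M, P, N, A, D.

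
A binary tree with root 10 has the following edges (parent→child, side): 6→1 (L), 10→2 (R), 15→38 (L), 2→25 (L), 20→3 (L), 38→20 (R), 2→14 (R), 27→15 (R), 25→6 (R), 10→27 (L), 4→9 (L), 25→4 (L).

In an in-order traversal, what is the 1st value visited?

27

In-order visits the left subtree, then the node, then the right subtree.
At 10: go left to 27.
  At 27: no left child.
  Visit 27.
  At 27: go right to 15.
    At 15: go left to 38.
      At 38: no left child.
      Visit 38.
      At 38: go right to 20.
        At 20: go left to 3.
          3 is a leaf — visit 3.
        Visit 20.
        At 20: no right child.
    Visit 15.
    At 15: no right child.
Visit 10.
At 10: go right to 2.
  At 2: go left to 25.
    At 25: go left to 4.
      At 4: go left to 9.
        9 is a leaf — visit 9.
      Visit 4.
      At 4: no right child.
    Visit 25.
    At 25: go right to 6.
      At 6: go left to 1.
        1 is a leaf — visit 1.
      Visit 6.
      At 6: no right child.
  Visit 2.
  At 2: go right to 14.
    14 is a leaf — visit 14.
Full in-order sequence: 27, 38, 3, 20, 15, 10, 9, 4, 25, 1, 6, 2, 14.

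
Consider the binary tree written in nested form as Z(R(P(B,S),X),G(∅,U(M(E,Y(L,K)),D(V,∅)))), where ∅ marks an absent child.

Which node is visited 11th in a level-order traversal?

Level-order visits nodes level by level from the root, left to right within each level.
Level 0: Z
Level 1: R, G
Level 2: P, X, U
Level 3: B, S, M, D
Level 4: E, Y, V
Level 5: L, K
Full level-order sequence: Z, R, G, P, X, U, B, S, M, D, E, Y, V, L, K.

E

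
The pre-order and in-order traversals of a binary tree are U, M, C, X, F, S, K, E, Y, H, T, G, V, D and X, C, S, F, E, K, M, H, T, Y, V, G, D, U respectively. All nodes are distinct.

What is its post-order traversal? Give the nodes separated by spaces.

X S E K F C T H V D G Y M U

The first element of pre-order is the root; it splits in-order into left and right subtrees.
Root U: left subtree has 13 nodes {X, C, S, F, E, K, M, H, T, Y, V, G, D}, right has 0 { }.
  Root M: left subtree has 6 nodes {X, C, S, F, E, K}, right has 6 {H, T, Y, V, G, D}.
    Root C: left subtree has 1 node {X}, right has 4 {S, F, E, K}.
      Root F: left subtree has 1 node {S}, right has 2 {E, K}.
        Root K: left subtree has 1 node {E}, right has 0 { }.
    Root Y: left subtree has 2 nodes {H, T}, right has 3 {V, G, D}.
      Root H: left subtree has 0 nodes { }, right has 1 {T}.
      Root G: left subtree has 1 node {V}, right has 1 {D}.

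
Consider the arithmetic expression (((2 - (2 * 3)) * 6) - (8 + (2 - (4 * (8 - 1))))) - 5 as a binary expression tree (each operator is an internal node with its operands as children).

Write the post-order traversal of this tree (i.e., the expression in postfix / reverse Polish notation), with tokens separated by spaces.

2 2 3 * - 6 * 8 2 4 8 1 - * - + - 5 -

Post-order on an expression tree gives postfix notation: for each operator, emit left operand, right operand, then the operator.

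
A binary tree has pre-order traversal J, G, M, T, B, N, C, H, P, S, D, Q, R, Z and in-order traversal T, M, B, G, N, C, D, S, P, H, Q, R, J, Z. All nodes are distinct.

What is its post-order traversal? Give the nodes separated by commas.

The first element of pre-order is the root; it splits in-order into left and right subtrees.
Root J: left subtree has 12 nodes {T, M, B, G, N, C, D, S, P, H, Q, R}, right has 1 {Z}.
  Root G: left subtree has 3 nodes {T, M, B}, right has 8 {N, C, D, S, P, H, Q, R}.
    Root M: left subtree has 1 node {T}, right has 1 {B}.
    Root N: left subtree has 0 nodes { }, right has 7 {C, D, S, P, H, Q, R}.
      Root C: left subtree has 0 nodes { }, right has 6 {D, S, P, H, Q, R}.
        Root H: left subtree has 3 nodes {D, S, P}, right has 2 {Q, R}.
          Root P: left subtree has 2 nodes {D, S}, right has 0 { }.
            Root S: left subtree has 1 node {D}, right has 0 { }.
          Root Q: left subtree has 0 nodes { }, right has 1 {R}.

T, B, M, D, S, P, R, Q, H, C, N, G, Z, J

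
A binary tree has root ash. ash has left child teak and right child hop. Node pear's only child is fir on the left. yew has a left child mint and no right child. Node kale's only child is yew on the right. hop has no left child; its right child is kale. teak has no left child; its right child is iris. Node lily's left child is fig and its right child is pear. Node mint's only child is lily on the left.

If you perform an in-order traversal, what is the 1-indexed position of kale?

5

In-order visits the left subtree, then the node, then the right subtree.
At ash: go left to teak.
  At teak: no left child.
  Visit teak.
  At teak: go right to iris.
    iris is a leaf — visit iris.
Visit ash.
At ash: go right to hop.
  At hop: no left child.
  Visit hop.
  At hop: go right to kale.
    At kale: no left child.
    Visit kale.
    At kale: go right to yew.
      At yew: go left to mint.
        At mint: go left to lily.
          At lily: go left to fig.
            fig is a leaf — visit fig.
          Visit lily.
          At lily: go right to pear.
            At pear: go left to fir.
              fir is a leaf — visit fir.
            Visit pear.
            At pear: no right child.
        Visit mint.
        At mint: no right child.
      Visit yew.
      At yew: no right child.
Full in-order sequence: teak, iris, ash, hop, kale, fig, lily, fir, pear, mint, yew.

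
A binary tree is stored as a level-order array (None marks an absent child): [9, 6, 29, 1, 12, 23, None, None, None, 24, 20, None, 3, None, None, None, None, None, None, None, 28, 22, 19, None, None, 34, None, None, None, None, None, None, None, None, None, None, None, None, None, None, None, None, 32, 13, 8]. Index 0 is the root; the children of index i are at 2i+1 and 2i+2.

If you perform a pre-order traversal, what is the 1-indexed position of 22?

Pre-order visits the node, then its left subtree, then its right subtree.
Visit 9.
At 9: go left to 6.
  Visit 6.
  At 6: go left to 1.
    1 is a leaf — visit 1.
  At 6: go right to 12.
    Visit 12.
    At 12: go left to 24.
      Visit 24.
      At 24: no left child.
      At 24: go right to 28.
        Visit 28.
        At 28: no left child.
        At 28: go right to 32.
          32 is a leaf — visit 32.
    At 12: go right to 20.
      Visit 20.
      At 20: go left to 22.
        Visit 22.
        At 22: go left to 13.
          13 is a leaf — visit 13.
        At 22: go right to 8.
          8 is a leaf — visit 8.
      At 20: go right to 19.
        19 is a leaf — visit 19.
At 9: go right to 29.
  Visit 29.
  At 29: go left to 23.
    Visit 23.
    At 23: no left child.
    At 23: go right to 3.
      Visit 3.
      At 3: go left to 34.
        34 is a leaf — visit 34.
      At 3: no right child.
  At 29: no right child.
Full pre-order sequence: 9, 6, 1, 12, 24, 28, 32, 20, 22, 13, 8, 19, 29, 23, 3, 34.

9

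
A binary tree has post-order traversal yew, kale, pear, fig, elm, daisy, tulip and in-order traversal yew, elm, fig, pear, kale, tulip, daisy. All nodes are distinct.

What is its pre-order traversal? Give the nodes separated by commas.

The last element of post-order is the root; it splits in-order into left and right subtrees.
Root tulip: left subtree has 5 nodes {yew, elm, fig, pear, kale}, right has 1 {daisy}.
  Root elm: left subtree has 1 node {yew}, right has 3 {fig, pear, kale}.
    Root fig: left subtree has 0 nodes { }, right has 2 {pear, kale}.
      Root pear: left subtree has 0 nodes { }, right has 1 {kale}.

tulip, elm, yew, fig, pear, kale, daisy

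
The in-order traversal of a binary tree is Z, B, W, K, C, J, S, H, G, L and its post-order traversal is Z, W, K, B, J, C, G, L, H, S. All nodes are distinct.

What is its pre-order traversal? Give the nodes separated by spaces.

S C B Z K W J H L G

The last element of post-order is the root; it splits in-order into left and right subtrees.
Root S: left subtree has 6 nodes {Z, B, W, K, C, J}, right has 3 {H, G, L}.
  Root C: left subtree has 4 nodes {Z, B, W, K}, right has 1 {J}.
    Root B: left subtree has 1 node {Z}, right has 2 {W, K}.
      Root K: left subtree has 1 node {W}, right has 0 { }.
  Root H: left subtree has 0 nodes { }, right has 2 {G, L}.
    Root L: left subtree has 1 node {G}, right has 0 { }.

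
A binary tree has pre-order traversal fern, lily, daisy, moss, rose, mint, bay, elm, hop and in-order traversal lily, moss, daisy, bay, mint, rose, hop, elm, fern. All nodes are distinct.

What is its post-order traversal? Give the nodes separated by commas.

The first element of pre-order is the root; it splits in-order into left and right subtrees.
Root fern: left subtree has 8 nodes {lily, moss, daisy, bay, mint, rose, hop, elm}, right has 0 { }.
  Root lily: left subtree has 0 nodes { }, right has 7 {moss, daisy, bay, mint, rose, hop, elm}.
    Root daisy: left subtree has 1 node {moss}, right has 5 {bay, mint, rose, hop, elm}.
      Root rose: left subtree has 2 nodes {bay, mint}, right has 2 {hop, elm}.
        Root mint: left subtree has 1 node {bay}, right has 0 { }.
        Root elm: left subtree has 1 node {hop}, right has 0 { }.

moss, bay, mint, hop, elm, rose, daisy, lily, fern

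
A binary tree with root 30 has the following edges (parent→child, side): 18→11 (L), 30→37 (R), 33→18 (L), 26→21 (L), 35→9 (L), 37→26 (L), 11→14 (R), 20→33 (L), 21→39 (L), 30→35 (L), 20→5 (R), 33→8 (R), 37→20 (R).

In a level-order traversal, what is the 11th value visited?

18

Level-order visits nodes level by level from the root, left to right within each level.
Level 0: 30
Level 1: 35, 37
Level 2: 9, 26, 20
Level 3: 21, 33, 5
Level 4: 39, 18, 8
Level 5: 11
Level 6: 14
Full level-order sequence: 30, 35, 37, 9, 26, 20, 21, 33, 5, 39, 18, 8, 11, 14.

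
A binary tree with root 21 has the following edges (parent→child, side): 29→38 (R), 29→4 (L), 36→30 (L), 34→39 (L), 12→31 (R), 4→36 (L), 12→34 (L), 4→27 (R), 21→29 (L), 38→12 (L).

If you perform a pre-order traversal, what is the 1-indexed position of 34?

9

Pre-order visits the node, then its left subtree, then its right subtree.
Visit 21.
At 21: go left to 29.
  Visit 29.
  At 29: go left to 4.
    Visit 4.
    At 4: go left to 36.
      Visit 36.
      At 36: go left to 30.
        30 is a leaf — visit 30.
      At 36: no right child.
    At 4: go right to 27.
      27 is a leaf — visit 27.
  At 29: go right to 38.
    Visit 38.
    At 38: go left to 12.
      Visit 12.
      At 12: go left to 34.
        Visit 34.
        At 34: go left to 39.
          39 is a leaf — visit 39.
        At 34: no right child.
      At 12: go right to 31.
        31 is a leaf — visit 31.
    At 38: no right child.
At 21: no right child.
Full pre-order sequence: 21, 29, 4, 36, 30, 27, 38, 12, 34, 39, 31.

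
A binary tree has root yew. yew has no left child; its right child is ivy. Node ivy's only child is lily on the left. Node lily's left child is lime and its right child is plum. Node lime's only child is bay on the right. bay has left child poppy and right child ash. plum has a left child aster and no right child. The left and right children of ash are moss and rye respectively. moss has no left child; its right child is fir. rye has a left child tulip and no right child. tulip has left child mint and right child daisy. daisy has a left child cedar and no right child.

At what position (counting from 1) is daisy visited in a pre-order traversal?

13

Pre-order visits the node, then its left subtree, then its right subtree.
Visit yew.
At yew: no left child.
At yew: go right to ivy.
  Visit ivy.
  At ivy: go left to lily.
    Visit lily.
    At lily: go left to lime.
      Visit lime.
      At lime: no left child.
      At lime: go right to bay.
        Visit bay.
        At bay: go left to poppy.
          poppy is a leaf — visit poppy.
        At bay: go right to ash.
          Visit ash.
          At ash: go left to moss.
            Visit moss.
            At moss: no left child.
            At moss: go right to fir.
              fir is a leaf — visit fir.
          At ash: go right to rye.
            Visit rye.
            At rye: go left to tulip.
              Visit tulip.
              At tulip: go left to mint.
                mint is a leaf — visit mint.
              At tulip: go right to daisy.
                Visit daisy.
                At daisy: go left to cedar.
                  cedar is a leaf — visit cedar.
                At daisy: no right child.
            At rye: no right child.
    At lily: go right to plum.
      Visit plum.
      At plum: go left to aster.
        aster is a leaf — visit aster.
      At plum: no right child.
  At ivy: no right child.
Full pre-order sequence: yew, ivy, lily, lime, bay, poppy, ash, moss, fir, rye, tulip, mint, daisy, cedar, plum, aster.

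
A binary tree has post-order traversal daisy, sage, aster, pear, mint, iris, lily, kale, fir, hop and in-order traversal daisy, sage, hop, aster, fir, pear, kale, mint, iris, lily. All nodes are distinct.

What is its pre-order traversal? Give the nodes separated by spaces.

The last element of post-order is the root; it splits in-order into left and right subtrees.
Root hop: left subtree has 2 nodes {daisy, sage}, right has 7 {aster, fir, pear, kale, mint, iris, lily}.
  Root sage: left subtree has 1 node {daisy}, right has 0 { }.
  Root fir: left subtree has 1 node {aster}, right has 5 {pear, kale, mint, iris, lily}.
    Root kale: left subtree has 1 node {pear}, right has 3 {mint, iris, lily}.
      Root lily: left subtree has 2 nodes {mint, iris}, right has 0 { }.
        Root iris: left subtree has 1 node {mint}, right has 0 { }.

hop sage daisy fir aster kale pear lily iris mint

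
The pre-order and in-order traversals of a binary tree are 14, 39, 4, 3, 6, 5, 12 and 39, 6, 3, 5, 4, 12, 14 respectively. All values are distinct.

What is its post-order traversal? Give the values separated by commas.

The first element of pre-order is the root; it splits in-order into left and right subtrees.
Root 14: left subtree has 6 nodes {39, 6, 3, 5, 4, 12}, right has 0 { }.
  Root 39: left subtree has 0 nodes { }, right has 5 {6, 3, 5, 4, 12}.
    Root 4: left subtree has 3 nodes {6, 3, 5}, right has 1 {12}.
      Root 3: left subtree has 1 node {6}, right has 1 {5}.

6, 5, 3, 12, 4, 39, 14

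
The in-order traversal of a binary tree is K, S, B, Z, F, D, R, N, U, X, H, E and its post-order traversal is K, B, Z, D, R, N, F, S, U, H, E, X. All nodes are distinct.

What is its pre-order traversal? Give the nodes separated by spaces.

X U S K F Z B N R D E H

The last element of post-order is the root; it splits in-order into left and right subtrees.
Root X: left subtree has 9 nodes {K, S, B, Z, F, D, R, N, U}, right has 2 {H, E}.
  Root U: left subtree has 8 nodes {K, S, B, Z, F, D, R, N}, right has 0 { }.
    Root S: left subtree has 1 node {K}, right has 6 {B, Z, F, D, R, N}.
      Root F: left subtree has 2 nodes {B, Z}, right has 3 {D, R, N}.
        Root Z: left subtree has 1 node {B}, right has 0 { }.
        Root N: left subtree has 2 nodes {D, R}, right has 0 { }.
          Root R: left subtree has 1 node {D}, right has 0 { }.
  Root E: left subtree has 1 node {H}, right has 0 { }.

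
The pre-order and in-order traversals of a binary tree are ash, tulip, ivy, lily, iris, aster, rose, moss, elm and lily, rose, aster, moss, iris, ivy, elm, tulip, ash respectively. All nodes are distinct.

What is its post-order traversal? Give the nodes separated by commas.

rose, moss, aster, iris, lily, elm, ivy, tulip, ash

The first element of pre-order is the root; it splits in-order into left and right subtrees.
Root ash: left subtree has 8 nodes {lily, rose, aster, moss, iris, ivy, elm, tulip}, right has 0 { }.
  Root tulip: left subtree has 7 nodes {lily, rose, aster, moss, iris, ivy, elm}, right has 0 { }.
    Root ivy: left subtree has 5 nodes {lily, rose, aster, moss, iris}, right has 1 {elm}.
      Root lily: left subtree has 0 nodes { }, right has 4 {rose, aster, moss, iris}.
        Root iris: left subtree has 3 nodes {rose, aster, moss}, right has 0 { }.
          Root aster: left subtree has 1 node {rose}, right has 1 {moss}.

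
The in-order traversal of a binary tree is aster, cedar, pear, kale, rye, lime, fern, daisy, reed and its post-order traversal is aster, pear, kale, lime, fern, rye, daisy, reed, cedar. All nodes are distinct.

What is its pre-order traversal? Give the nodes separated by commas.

cedar, aster, reed, daisy, rye, kale, pear, fern, lime

The last element of post-order is the root; it splits in-order into left and right subtrees.
Root cedar: left subtree has 1 node {aster}, right has 7 {pear, kale, rye, lime, fern, daisy, reed}.
  Root reed: left subtree has 6 nodes {pear, kale, rye, lime, fern, daisy}, right has 0 { }.
    Root daisy: left subtree has 5 nodes {pear, kale, rye, lime, fern}, right has 0 { }.
      Root rye: left subtree has 2 nodes {pear, kale}, right has 2 {lime, fern}.
        Root kale: left subtree has 1 node {pear}, right has 0 { }.
        Root fern: left subtree has 1 node {lime}, right has 0 { }.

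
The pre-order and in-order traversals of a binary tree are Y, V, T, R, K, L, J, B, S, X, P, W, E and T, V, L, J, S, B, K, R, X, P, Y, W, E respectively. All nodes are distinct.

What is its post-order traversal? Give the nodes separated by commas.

T, S, B, J, L, K, P, X, R, V, E, W, Y

The first element of pre-order is the root; it splits in-order into left and right subtrees.
Root Y: left subtree has 10 nodes {T, V, L, J, S, B, K, R, X, P}, right has 2 {W, E}.
  Root V: left subtree has 1 node {T}, right has 8 {L, J, S, B, K, R, X, P}.
    Root R: left subtree has 5 nodes {L, J, S, B, K}, right has 2 {X, P}.
      Root K: left subtree has 4 nodes {L, J, S, B}, right has 0 { }.
        Root L: left subtree has 0 nodes { }, right has 3 {J, S, B}.
          Root J: left subtree has 0 nodes { }, right has 2 {S, B}.
            Root B: left subtree has 1 node {S}, right has 0 { }.
      Root X: left subtree has 0 nodes { }, right has 1 {P}.
  Root W: left subtree has 0 nodes { }, right has 1 {E}.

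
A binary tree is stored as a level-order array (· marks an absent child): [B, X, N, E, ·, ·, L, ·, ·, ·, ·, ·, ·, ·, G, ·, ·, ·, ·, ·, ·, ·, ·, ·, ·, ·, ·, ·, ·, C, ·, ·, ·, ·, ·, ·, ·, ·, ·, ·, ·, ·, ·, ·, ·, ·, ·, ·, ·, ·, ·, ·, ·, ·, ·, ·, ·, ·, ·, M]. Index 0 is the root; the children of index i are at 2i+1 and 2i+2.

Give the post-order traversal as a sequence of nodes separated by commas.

Post-order visits the left subtree, then the right subtree, then the node.
At B: go left to X.
  At X: go left to E.
    E is a leaf — visit E.
  At X: no right child.
  Visit X.
At B: go right to N.
  At N: no left child.
  At N: go right to L.
    At L: no left child.
    At L: go right to G.
      At G: go left to C.
        At C: go left to M.
          M is a leaf — visit M.
        At C: no right child.
        Visit C.
      At G: no right child.
      Visit G.
    Visit L.
  Visit N.
Visit B.

E, X, M, C, G, L, N, B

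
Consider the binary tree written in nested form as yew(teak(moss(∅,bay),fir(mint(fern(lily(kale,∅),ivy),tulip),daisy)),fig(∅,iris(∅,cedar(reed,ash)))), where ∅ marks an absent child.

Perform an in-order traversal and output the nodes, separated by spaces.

In-order visits the left subtree, then the node, then the right subtree.
At yew: go left to teak.
  At teak: go left to moss.
    At moss: no left child.
    Visit moss.
    At moss: go right to bay.
      bay is a leaf — visit bay.
  Visit teak.
  At teak: go right to fir.
    At fir: go left to mint.
      At mint: go left to fern.
        At fern: go left to lily.
          At lily: go left to kale.
            kale is a leaf — visit kale.
          Visit lily.
          At lily: no right child.
        Visit fern.
        At fern: go right to ivy.
          ivy is a leaf — visit ivy.
      Visit mint.
      At mint: go right to tulip.
        tulip is a leaf — visit tulip.
    Visit fir.
    At fir: go right to daisy.
      daisy is a leaf — visit daisy.
Visit yew.
At yew: go right to fig.
  At fig: no left child.
  Visit fig.
  At fig: go right to iris.
    At iris: no left child.
    Visit iris.
    At iris: go right to cedar.
      At cedar: go left to reed.
        reed is a leaf — visit reed.
      Visit cedar.
      At cedar: go right to ash.
        ash is a leaf — visit ash.

moss bay teak kale lily fern ivy mint tulip fir daisy yew fig iris reed cedar ash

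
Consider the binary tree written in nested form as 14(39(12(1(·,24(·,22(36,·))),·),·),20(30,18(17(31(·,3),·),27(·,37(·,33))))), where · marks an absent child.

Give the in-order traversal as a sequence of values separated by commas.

In-order visits the left subtree, then the node, then the right subtree.
At 14: go left to 39.
  At 39: go left to 12.
    At 12: go left to 1.
      At 1: no left child.
      Visit 1.
      At 1: go right to 24.
        At 24: no left child.
        Visit 24.
        At 24: go right to 22.
          At 22: go left to 36.
            36 is a leaf — visit 36.
          Visit 22.
          At 22: no right child.
    Visit 12.
    At 12: no right child.
  Visit 39.
  At 39: no right child.
Visit 14.
At 14: go right to 20.
  At 20: go left to 30.
    30 is a leaf — visit 30.
  Visit 20.
  At 20: go right to 18.
    At 18: go left to 17.
      At 17: go left to 31.
        At 31: no left child.
        Visit 31.
        At 31: go right to 3.
          3 is a leaf — visit 3.
      Visit 17.
      At 17: no right child.
    Visit 18.
    At 18: go right to 27.
      At 27: no left child.
      Visit 27.
      At 27: go right to 37.
        At 37: no left child.
        Visit 37.
        At 37: go right to 33.
          33 is a leaf — visit 33.

1, 24, 36, 22, 12, 39, 14, 30, 20, 31, 3, 17, 18, 27, 37, 33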